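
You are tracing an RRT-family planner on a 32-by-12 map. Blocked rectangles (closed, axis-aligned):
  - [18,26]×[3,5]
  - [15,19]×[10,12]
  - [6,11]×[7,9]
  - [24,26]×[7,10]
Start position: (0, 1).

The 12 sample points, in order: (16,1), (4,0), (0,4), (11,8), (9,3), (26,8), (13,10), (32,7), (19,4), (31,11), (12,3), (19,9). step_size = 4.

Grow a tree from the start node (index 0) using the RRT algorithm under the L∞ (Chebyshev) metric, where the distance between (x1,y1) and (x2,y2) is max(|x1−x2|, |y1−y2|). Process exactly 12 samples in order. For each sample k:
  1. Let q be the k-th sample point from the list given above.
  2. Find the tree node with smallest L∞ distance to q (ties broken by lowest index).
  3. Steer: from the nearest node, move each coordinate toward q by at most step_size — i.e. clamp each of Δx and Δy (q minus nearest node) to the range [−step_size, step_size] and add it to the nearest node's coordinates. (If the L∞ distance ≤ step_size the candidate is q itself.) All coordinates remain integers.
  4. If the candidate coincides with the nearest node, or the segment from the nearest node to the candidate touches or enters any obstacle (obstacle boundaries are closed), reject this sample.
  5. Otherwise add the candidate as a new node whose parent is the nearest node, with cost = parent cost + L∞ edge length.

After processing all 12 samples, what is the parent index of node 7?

Parent of node 7: 6

1. q=(16,1) nearest=0 d=16 new=(4,1) → add node 1 parent=0 cost=4
2. q=(4,0) nearest=1 d=1 new=(4,0) → add node 2 parent=1 cost=5
3. q=(0,4) nearest=0 d=3 new=(0,4) → add node 3 parent=0 cost=3
4. q=(11,8) nearest=1 d=7 new=(8,5) → add node 4 parent=1 cost=8
5. q=(9,3) nearest=4 d=2 new=(9,3) → add node 5 parent=4 cost=10
6. q=(26,8) nearest=5 d=17 new=(13,7) → add node 6 parent=5 cost=14
7. q=(13,10) nearest=6 d=3 new=(13,10) → add node 7 parent=6 cost=17
8. q=(32,7) nearest=6 d=19 new=(17,7) → add node 8 parent=6 cost=18
9. q=(19,4) nearest=8 d=3 new=(19,4) → blocked by [18,26]×[3,5], reject
10. q=(31,11) nearest=8 d=14 new=(21,11) → add node 9 parent=8 cost=22
11. q=(12,3) nearest=5 d=3 new=(12,3) → add node 10 parent=5 cost=13
12. q=(19,9) nearest=8 d=2 new=(19,9) → add node 11 parent=8 cost=20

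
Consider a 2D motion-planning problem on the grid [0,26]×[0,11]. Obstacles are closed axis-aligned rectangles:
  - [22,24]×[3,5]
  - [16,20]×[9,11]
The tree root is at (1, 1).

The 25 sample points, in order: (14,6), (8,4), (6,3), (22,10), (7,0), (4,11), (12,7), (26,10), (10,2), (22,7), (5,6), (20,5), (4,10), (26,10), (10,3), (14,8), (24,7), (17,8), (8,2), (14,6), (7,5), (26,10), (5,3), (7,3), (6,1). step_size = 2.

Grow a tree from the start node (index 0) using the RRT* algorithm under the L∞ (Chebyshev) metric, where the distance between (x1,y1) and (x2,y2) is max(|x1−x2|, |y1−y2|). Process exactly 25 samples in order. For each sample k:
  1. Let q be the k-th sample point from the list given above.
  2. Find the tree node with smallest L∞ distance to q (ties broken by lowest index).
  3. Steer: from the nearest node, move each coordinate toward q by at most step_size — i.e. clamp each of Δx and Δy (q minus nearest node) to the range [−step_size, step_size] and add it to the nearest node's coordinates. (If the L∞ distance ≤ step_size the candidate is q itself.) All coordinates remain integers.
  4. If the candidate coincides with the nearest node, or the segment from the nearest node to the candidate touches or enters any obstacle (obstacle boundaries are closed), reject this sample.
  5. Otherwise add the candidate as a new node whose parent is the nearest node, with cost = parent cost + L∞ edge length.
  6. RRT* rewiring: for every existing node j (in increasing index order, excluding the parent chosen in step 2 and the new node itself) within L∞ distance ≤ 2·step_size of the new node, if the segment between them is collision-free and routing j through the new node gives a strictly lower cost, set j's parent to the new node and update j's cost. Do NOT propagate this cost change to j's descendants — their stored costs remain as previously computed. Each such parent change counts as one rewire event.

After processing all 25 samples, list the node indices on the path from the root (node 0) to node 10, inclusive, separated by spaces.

1. q=(14,6) nearest=0 d=13 new=(3,3) → add node 1 parent=0 cost=2
2. q=(8,4) nearest=1 d=5 new=(5,4) → add node 2 parent=1 cost=4
3. q=(6,3) nearest=2 d=1 new=(6,3) → add node 3 parent=2 cost=5
4. q=(22,10) nearest=3 d=16 new=(8,5) → add node 4 parent=3 cost=7
5. q=(7,0) nearest=3 d=3 new=(7,1) → add node 5 parent=3 cost=7
6. q=(4,11) nearest=4 d=6 new=(6,7) → add node 6 parent=4 cost=9
7. q=(12,7) nearest=4 d=4 new=(10,7) → add node 7 parent=4 cost=9
8. q=(26,10) nearest=7 d=16 new=(12,9) → add node 8 parent=7 cost=11
9. q=(10,2) nearest=4 d=3 new=(10,3) → add node 9 parent=4 cost=9
10. q=(22,7) nearest=8 d=10 new=(14,7) → add node 10 parent=8 cost=13
11. q=(5,6) nearest=6 d=1 new=(5,6) → add node 11 parent=6 cost=10
12. q=(20,5) nearest=10 d=6 new=(16,5) → add node 12 parent=10 cost=15
13. q=(4,10) nearest=6 d=3 new=(4,9) → add node 13 parent=6 cost=11
14. q=(26,10) nearest=12 d=10 new=(18,7) → add node 14 parent=12 cost=17
15. q=(10,3) nearest=9 d=0 → coincident, reject
16. q=(14,8) nearest=10 d=1 new=(14,8) → add node 15 parent=10 cost=14
17. q=(24,7) nearest=14 d=6 new=(20,7) → add node 16 parent=14 cost=19
18. q=(17,8) nearest=14 d=1 new=(17,8) → add node 17 parent=14 cost=18
19. q=(8,2) nearest=5 d=1 new=(8,2) → add node 18 parent=5 cost=8
20. q=(14,6) nearest=10 d=1 new=(14,6) → add node 19 parent=10 cost=14; rewire 17→19 (17<18)
21. q=(7,5) nearest=4 d=1 new=(7,5) → add node 20 parent=4 cost=8
22. q=(26,10) nearest=16 d=6 new=(22,9) → add node 21 parent=16 cost=21
23. q=(5,3) nearest=2 d=1 new=(5,3) → add node 22 parent=2 cost=5; rewire 11→22 (8<10); rewire 20→22 (7<8)
24. q=(7,3) nearest=3 d=1 new=(7,3) → add node 23 parent=3 cost=6; rewire 18→23 (7<8)
25. q=(6,1) nearest=5 d=1 new=(6,1) → add node 24 parent=5 cost=8

Path: 0 1 2 3 4 7 8 10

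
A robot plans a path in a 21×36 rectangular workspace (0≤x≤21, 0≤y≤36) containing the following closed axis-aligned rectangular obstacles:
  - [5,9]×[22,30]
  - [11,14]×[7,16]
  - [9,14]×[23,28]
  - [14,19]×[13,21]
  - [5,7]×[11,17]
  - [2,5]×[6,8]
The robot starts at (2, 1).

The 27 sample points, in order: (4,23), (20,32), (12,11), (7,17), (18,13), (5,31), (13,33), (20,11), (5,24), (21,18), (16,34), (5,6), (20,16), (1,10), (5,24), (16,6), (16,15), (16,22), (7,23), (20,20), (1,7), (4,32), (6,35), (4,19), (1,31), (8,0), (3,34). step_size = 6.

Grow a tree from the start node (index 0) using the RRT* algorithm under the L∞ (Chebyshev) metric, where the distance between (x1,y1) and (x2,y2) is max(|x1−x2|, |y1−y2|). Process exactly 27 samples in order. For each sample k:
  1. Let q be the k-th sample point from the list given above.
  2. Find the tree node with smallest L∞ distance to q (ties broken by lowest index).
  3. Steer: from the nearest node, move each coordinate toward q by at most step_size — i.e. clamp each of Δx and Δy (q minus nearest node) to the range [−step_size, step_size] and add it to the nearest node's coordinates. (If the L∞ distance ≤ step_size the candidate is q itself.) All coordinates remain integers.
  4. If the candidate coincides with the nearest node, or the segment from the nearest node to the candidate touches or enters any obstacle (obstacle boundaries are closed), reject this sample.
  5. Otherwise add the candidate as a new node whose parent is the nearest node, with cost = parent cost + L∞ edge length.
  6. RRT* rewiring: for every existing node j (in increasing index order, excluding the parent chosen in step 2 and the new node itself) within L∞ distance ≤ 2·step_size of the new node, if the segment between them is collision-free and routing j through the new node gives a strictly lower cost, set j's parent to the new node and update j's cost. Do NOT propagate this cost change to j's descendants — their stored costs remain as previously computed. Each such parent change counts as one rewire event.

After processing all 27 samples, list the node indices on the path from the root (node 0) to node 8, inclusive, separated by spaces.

Path: 0 8

1. q=(4,23) nearest=0 d=22 new=(4,7) → blocked by [2,5]×[6,8], reject
2. q=(20,32) nearest=0 d=31 new=(8,7) → add node 1 parent=0 cost=6
3. q=(12,11) nearest=1 d=4 new=(12,11) → blocked by [11,14]×[7,16], reject
4. q=(7,17) nearest=1 d=10 new=(7,13) → blocked by [5,7]×[11,17], reject
5. q=(18,13) nearest=1 d=10 new=(14,13) → blocked by [11,14]×[7,16], reject
6. q=(5,31) nearest=1 d=24 new=(5,13) → blocked by [5,7]×[11,17], reject
7. q=(13,33) nearest=1 d=26 new=(13,13) → blocked by [11,14]×[7,16], reject
8. q=(20,11) nearest=1 d=12 new=(14,11) → blocked by [11,14]×[7,16], reject
9. q=(5,24) nearest=1 d=17 new=(5,13) → blocked by [5,7]×[11,17], reject
10. q=(21,18) nearest=1 d=13 new=(14,13) → blocked by [11,14]×[7,16], reject
11. q=(16,34) nearest=1 d=27 new=(14,13) → blocked by [11,14]×[7,16], reject
12. q=(5,6) nearest=1 d=3 new=(5,6) → blocked by [2,5]×[6,8], reject
13. q=(20,16) nearest=1 d=12 new=(14,13) → blocked by [11,14]×[7,16], reject
14. q=(1,10) nearest=1 d=7 new=(2,10) → add node 2 parent=1 cost=12
15. q=(5,24) nearest=2 d=14 new=(5,16) → blocked by [5,7]×[11,17], reject
16. q=(16,6) nearest=1 d=8 new=(14,6) → add node 3 parent=1 cost=12
17. q=(16,15) nearest=1 d=8 new=(14,13) → blocked by [11,14]×[7,16], reject
18. q=(16,22) nearest=2 d=14 new=(8,16) → blocked by [5,7]×[11,17], reject
19. q=(7,23) nearest=2 d=13 new=(7,16) → blocked by [5,7]×[11,17], reject
20. q=(20,20) nearest=1 d=13 new=(14,13) → blocked by [11,14]×[7,16], reject
21. q=(1,7) nearest=2 d=3 new=(1,7) → add node 4 parent=2 cost=15
22. q=(4,32) nearest=2 d=22 new=(4,16) → add node 5 parent=2 cost=18
23. q=(6,35) nearest=5 d=19 new=(6,22) → blocked by [5,9]×[22,30], reject
24. q=(4,19) nearest=5 d=3 new=(4,19) → add node 6 parent=5 cost=21
25. q=(1,31) nearest=6 d=12 new=(1,25) → add node 7 parent=6 cost=27
26. q=(8,0) nearest=0 d=6 new=(8,0) → add node 8 parent=0 cost=6
27. q=(3,34) nearest=7 d=9 new=(3,31) → add node 9 parent=7 cost=33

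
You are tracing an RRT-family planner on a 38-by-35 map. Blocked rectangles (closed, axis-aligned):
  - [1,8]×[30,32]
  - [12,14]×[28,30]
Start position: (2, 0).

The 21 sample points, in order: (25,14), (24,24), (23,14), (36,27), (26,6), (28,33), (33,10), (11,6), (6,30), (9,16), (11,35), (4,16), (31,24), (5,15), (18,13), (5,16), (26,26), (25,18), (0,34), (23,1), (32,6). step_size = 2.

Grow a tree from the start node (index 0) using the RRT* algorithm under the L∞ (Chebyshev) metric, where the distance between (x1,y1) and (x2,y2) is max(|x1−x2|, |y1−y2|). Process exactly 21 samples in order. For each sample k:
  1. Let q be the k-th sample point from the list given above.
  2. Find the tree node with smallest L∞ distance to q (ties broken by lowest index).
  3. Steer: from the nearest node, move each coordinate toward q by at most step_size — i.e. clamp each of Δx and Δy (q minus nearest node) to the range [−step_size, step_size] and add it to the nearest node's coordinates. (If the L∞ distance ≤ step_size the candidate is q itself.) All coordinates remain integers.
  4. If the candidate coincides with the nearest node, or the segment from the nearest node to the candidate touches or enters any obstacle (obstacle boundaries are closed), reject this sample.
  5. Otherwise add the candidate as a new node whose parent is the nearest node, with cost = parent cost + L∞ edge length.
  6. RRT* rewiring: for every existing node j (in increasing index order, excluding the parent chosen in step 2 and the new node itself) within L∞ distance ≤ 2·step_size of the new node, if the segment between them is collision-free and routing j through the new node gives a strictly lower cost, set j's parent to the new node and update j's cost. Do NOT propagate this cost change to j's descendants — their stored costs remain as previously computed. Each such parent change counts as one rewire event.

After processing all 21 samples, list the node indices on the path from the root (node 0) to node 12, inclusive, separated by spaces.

1. q=(25,14) nearest=0 d=23 new=(4,2) → add node 1 parent=0 cost=2
2. q=(24,24) nearest=1 d=22 new=(6,4) → add node 2 parent=1 cost=4
3. q=(23,14) nearest=2 d=17 new=(8,6) → add node 3 parent=2 cost=6
4. q=(36,27) nearest=3 d=28 new=(10,8) → add node 4 parent=3 cost=8
5. q=(26,6) nearest=4 d=16 new=(12,6) → add node 5 parent=4 cost=10
6. q=(28,33) nearest=4 d=25 new=(12,10) → add node 6 parent=4 cost=10
7. q=(33,10) nearest=5 d=21 new=(14,8) → add node 7 parent=5 cost=12
8. q=(11,6) nearest=5 d=1 new=(11,6) → add node 8 parent=5 cost=11
9. q=(6,30) nearest=6 d=20 new=(10,12) → add node 9 parent=6 cost=12
10. q=(9,16) nearest=9 d=4 new=(9,14) → add node 10 parent=9 cost=14
11. q=(11,35) nearest=10 d=21 new=(11,16) → add node 11 parent=10 cost=16
12. q=(4,16) nearest=10 d=5 new=(7,16) → add node 12 parent=10 cost=16
13. q=(31,24) nearest=7 d=17 new=(16,10) → add node 13 parent=7 cost=14
14. q=(5,15) nearest=12 d=2 new=(5,15) → add node 14 parent=12 cost=18
15. q=(18,13) nearest=13 d=3 new=(18,12) → add node 15 parent=13 cost=16
16. q=(5,16) nearest=14 d=1 new=(5,16) → add node 16 parent=14 cost=19
17. q=(26,26) nearest=15 d=14 new=(20,14) → add node 17 parent=15 cost=18
18. q=(25,18) nearest=17 d=5 new=(22,16) → add node 18 parent=17 cost=20
19. q=(0,34) nearest=11 d=18 new=(9,18) → add node 19 parent=11 cost=18
20. q=(23,1) nearest=7 d=9 new=(16,6) → add node 20 parent=7 cost=14
21. q=(32,6) nearest=18 d=10 new=(24,14) → add node 21 parent=18 cost=22

Path: 0 1 2 3 4 6 9 10 12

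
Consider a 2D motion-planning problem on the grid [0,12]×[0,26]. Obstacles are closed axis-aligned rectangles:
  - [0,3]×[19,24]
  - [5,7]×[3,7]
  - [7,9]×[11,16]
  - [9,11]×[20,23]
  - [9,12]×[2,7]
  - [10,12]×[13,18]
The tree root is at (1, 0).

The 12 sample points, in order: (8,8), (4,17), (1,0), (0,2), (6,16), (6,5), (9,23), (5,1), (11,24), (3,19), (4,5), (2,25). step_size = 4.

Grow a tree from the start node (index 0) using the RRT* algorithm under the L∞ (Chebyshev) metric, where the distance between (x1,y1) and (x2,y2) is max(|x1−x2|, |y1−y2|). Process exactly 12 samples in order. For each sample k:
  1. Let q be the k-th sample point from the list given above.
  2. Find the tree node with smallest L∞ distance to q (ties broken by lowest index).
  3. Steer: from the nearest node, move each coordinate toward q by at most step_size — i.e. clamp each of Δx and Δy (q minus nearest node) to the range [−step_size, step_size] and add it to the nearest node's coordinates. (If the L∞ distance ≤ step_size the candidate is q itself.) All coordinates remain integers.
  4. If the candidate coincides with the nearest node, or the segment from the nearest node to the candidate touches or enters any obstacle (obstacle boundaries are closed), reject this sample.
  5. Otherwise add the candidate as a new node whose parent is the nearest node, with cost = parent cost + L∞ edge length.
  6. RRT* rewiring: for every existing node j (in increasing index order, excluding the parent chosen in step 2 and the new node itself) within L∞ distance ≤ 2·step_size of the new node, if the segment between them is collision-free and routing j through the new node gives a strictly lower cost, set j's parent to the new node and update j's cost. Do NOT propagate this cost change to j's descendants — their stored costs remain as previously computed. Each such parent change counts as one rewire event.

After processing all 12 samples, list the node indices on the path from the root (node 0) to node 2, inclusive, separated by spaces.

Path: 0 2

1. q=(8,8) nearest=0 d=8 new=(5,4) → blocked by [5,7]×[3,7], reject
2. q=(4,17) nearest=0 d=17 new=(4,4) → add node 1 parent=0 cost=4
3. q=(1,0) nearest=0 d=0 → coincident, reject
4. q=(0,2) nearest=0 d=2 new=(0,2) → add node 2 parent=0 cost=2
5. q=(6,16) nearest=1 d=12 new=(6,8) → blocked by [5,7]×[3,7], reject
6. q=(6,5) nearest=1 d=2 new=(6,5) → blocked by [5,7]×[3,7], reject
7. q=(9,23) nearest=1 d=19 new=(8,8) → blocked by [5,7]×[3,7], reject
8. q=(5,1) nearest=1 d=3 new=(5,1) → add node 3 parent=1 cost=7
9. q=(11,24) nearest=1 d=20 new=(8,8) → blocked by [5,7]×[3,7], reject
10. q=(3,19) nearest=1 d=15 new=(3,8) → add node 4 parent=1 cost=8
11. q=(4,5) nearest=1 d=1 new=(4,5) → add node 5 parent=1 cost=5
12. q=(2,25) nearest=4 d=17 new=(2,12) → add node 6 parent=4 cost=12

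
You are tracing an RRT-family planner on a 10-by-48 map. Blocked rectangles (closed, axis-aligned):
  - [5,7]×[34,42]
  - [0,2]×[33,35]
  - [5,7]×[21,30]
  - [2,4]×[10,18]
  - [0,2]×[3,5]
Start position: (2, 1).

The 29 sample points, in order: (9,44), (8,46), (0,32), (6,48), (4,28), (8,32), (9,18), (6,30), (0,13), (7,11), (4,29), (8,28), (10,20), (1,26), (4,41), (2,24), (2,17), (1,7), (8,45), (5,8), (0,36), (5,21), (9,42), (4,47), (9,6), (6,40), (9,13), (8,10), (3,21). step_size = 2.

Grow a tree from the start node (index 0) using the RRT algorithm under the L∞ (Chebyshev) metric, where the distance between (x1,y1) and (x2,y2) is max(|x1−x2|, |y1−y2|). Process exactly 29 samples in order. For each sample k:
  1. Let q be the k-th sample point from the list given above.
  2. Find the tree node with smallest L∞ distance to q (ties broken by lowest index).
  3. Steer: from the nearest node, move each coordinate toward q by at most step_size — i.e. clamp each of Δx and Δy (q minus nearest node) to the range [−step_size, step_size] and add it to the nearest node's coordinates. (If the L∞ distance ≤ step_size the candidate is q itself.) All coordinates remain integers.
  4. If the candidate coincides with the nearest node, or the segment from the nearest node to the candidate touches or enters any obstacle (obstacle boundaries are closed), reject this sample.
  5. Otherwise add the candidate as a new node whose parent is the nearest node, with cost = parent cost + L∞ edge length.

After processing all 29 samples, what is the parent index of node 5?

1. q=(9,44) nearest=0 d=43 new=(4,3) → add node 1 parent=0 cost=2
2. q=(8,46) nearest=1 d=43 new=(6,5) → add node 2 parent=1 cost=4
3. q=(0,32) nearest=2 d=27 new=(4,7) → add node 3 parent=2 cost=6
4. q=(6,48) nearest=3 d=41 new=(6,9) → add node 4 parent=3 cost=8
5. q=(4,28) nearest=4 d=19 new=(4,11) → blocked by [2,4]×[10,18], reject
6. q=(8,32) nearest=4 d=23 new=(8,11) → add node 5 parent=4 cost=10
7. q=(9,18) nearest=5 d=7 new=(9,13) → add node 6 parent=5 cost=12
8. q=(6,30) nearest=6 d=17 new=(7,15) → add node 7 parent=6 cost=14
9. q=(0,13) nearest=3 d=6 new=(2,9) → add node 8 parent=3 cost=8
10. q=(7,11) nearest=5 d=1 new=(7,11) → add node 9 parent=5 cost=11
11. q=(4,29) nearest=7 d=14 new=(5,17) → add node 10 parent=7 cost=16
12. q=(8,28) nearest=10 d=11 new=(7,19) → add node 11 parent=10 cost=18
13. q=(10,20) nearest=11 d=3 new=(9,20) → add node 12 parent=11 cost=20
14. q=(1,26) nearest=11 d=7 new=(5,21) → blocked by [5,7]×[21,30], reject
15. q=(4,41) nearest=12 d=21 new=(7,22) → blocked by [5,7]×[21,30], reject
16. q=(2,24) nearest=11 d=5 new=(5,21) → blocked by [5,7]×[21,30], reject
17. q=(2,17) nearest=10 d=3 new=(3,17) → blocked by [2,4]×[10,18], reject
18. q=(1,7) nearest=8 d=2 new=(1,7) → add node 13 parent=8 cost=10
19. q=(8,45) nearest=12 d=25 new=(8,22) → add node 14 parent=12 cost=22
20. q=(5,8) nearest=3 d=1 new=(5,8) → add node 15 parent=3 cost=7
21. q=(0,36) nearest=14 d=14 new=(6,24) → blocked by [5,7]×[21,30], reject
22. q=(5,21) nearest=11 d=2 new=(5,21) → blocked by [5,7]×[21,30], reject
23. q=(9,42) nearest=14 d=20 new=(9,24) → add node 16 parent=14 cost=24
24. q=(4,47) nearest=16 d=23 new=(7,26) → blocked by [5,7]×[21,30], reject
25. q=(9,6) nearest=2 d=3 new=(8,6) → add node 17 parent=2 cost=6
26. q=(6,40) nearest=16 d=16 new=(7,26) → blocked by [5,7]×[21,30], reject
27. q=(9,13) nearest=6 d=0 → coincident, reject
28. q=(8,10) nearest=5 d=1 new=(8,10) → add node 18 parent=5 cost=11
29. q=(3,21) nearest=10 d=4 new=(3,19) → blocked by [2,4]×[10,18], reject

Parent of node 5: 4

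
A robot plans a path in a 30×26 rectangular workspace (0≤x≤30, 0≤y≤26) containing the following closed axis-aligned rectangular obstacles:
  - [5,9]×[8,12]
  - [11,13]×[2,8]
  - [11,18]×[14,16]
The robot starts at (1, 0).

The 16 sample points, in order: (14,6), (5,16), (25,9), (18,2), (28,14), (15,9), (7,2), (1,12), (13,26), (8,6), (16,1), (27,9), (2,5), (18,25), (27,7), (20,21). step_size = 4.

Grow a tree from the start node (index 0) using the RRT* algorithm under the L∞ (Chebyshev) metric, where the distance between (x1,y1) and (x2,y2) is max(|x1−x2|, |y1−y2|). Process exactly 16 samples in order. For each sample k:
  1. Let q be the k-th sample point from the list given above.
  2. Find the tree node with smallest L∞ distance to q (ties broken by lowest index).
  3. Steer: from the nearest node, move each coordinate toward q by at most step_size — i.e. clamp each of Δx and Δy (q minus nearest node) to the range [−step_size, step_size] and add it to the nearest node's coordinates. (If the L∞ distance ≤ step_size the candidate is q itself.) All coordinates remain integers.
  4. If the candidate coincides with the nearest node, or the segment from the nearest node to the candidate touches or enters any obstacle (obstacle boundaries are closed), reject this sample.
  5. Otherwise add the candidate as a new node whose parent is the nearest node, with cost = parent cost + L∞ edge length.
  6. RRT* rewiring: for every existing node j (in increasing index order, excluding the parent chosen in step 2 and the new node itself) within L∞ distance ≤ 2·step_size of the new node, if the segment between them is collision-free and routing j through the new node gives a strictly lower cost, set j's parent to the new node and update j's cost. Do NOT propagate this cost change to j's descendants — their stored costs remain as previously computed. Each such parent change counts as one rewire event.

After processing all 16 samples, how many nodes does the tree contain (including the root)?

Node count: 11

1. q=(14,6) nearest=0 d=13 new=(5,4) → add node 1 parent=0 cost=4
2. q=(5,16) nearest=1 d=12 new=(5,8) → blocked by [5,9]×[8,12], reject
3. q=(25,9) nearest=1 d=20 new=(9,8) → blocked by [5,9]×[8,12], reject
4. q=(18,2) nearest=1 d=13 new=(9,2) → add node 2 parent=1 cost=8
5. q=(28,14) nearest=2 d=19 new=(13,6) → blocked by [11,13]×[2,8], reject
6. q=(15,9) nearest=2 d=7 new=(13,6) → blocked by [11,13]×[2,8], reject
7. q=(7,2) nearest=1 d=2 new=(7,2) → add node 3 parent=1 cost=6
8. q=(1,12) nearest=1 d=8 new=(1,8) → add node 4 parent=1 cost=8
9. q=(13,26) nearest=4 d=18 new=(5,12) → blocked by [5,9]×[8,12], reject
10. q=(8,6) nearest=1 d=3 new=(8,6) → add node 5 parent=1 cost=7
11. q=(16,1) nearest=2 d=7 new=(13,1) → add node 6 parent=2 cost=12
12. q=(27,9) nearest=6 d=14 new=(17,5) → add node 7 parent=6 cost=16
13. q=(2,5) nearest=1 d=3 new=(2,5) → add node 8 parent=1 cost=7
14. q=(18,25) nearest=4 d=17 new=(5,12) → blocked by [5,9]×[8,12], reject
15. q=(27,7) nearest=7 d=10 new=(21,7) → add node 9 parent=7 cost=20
16. q=(20,21) nearest=9 d=14 new=(20,11) → add node 10 parent=9 cost=24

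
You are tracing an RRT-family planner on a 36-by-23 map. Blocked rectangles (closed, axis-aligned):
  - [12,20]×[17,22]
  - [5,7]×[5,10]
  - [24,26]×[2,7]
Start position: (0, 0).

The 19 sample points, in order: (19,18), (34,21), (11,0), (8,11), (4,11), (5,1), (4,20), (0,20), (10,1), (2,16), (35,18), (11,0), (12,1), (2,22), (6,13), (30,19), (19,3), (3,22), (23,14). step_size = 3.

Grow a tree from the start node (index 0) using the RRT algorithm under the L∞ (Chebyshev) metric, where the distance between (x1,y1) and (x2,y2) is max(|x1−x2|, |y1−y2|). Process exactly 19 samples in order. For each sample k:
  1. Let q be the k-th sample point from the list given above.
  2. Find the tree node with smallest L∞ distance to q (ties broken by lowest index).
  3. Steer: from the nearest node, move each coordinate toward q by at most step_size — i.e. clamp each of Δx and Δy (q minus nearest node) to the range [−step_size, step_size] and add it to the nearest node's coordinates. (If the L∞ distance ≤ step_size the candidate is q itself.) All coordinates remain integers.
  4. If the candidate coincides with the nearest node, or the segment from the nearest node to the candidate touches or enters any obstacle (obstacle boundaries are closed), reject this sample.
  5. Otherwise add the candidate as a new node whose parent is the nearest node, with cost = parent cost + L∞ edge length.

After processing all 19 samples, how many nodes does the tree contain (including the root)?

Node count: 18

1. q=(19,18) nearest=0 d=19 new=(3,3) → add node 1 parent=0 cost=3
2. q=(34,21) nearest=1 d=31 new=(6,6) → blocked by [5,7]×[5,10], reject
3. q=(11,0) nearest=1 d=8 new=(6,0) → add node 2 parent=1 cost=6
4. q=(8,11) nearest=1 d=8 new=(6,6) → blocked by [5,7]×[5,10], reject
5. q=(4,11) nearest=1 d=8 new=(4,6) → add node 3 parent=1 cost=6
6. q=(5,1) nearest=2 d=1 new=(5,1) → add node 4 parent=2 cost=7
7. q=(4,20) nearest=3 d=14 new=(4,9) → add node 5 parent=3 cost=9
8. q=(0,20) nearest=5 d=11 new=(1,12) → add node 6 parent=5 cost=12
9. q=(10,1) nearest=2 d=4 new=(9,1) → add node 7 parent=2 cost=9
10. q=(2,16) nearest=6 d=4 new=(2,15) → add node 8 parent=6 cost=15
11. q=(35,18) nearest=7 d=26 new=(12,4) → add node 9 parent=7 cost=12
12. q=(11,0) nearest=7 d=2 new=(11,0) → add node 10 parent=7 cost=11
13. q=(12,1) nearest=10 d=1 new=(12,1) → add node 11 parent=10 cost=12
14. q=(2,22) nearest=8 d=7 new=(2,18) → add node 12 parent=8 cost=18
15. q=(6,13) nearest=5 d=4 new=(6,12) → add node 13 parent=5 cost=12
16. q=(30,19) nearest=9 d=18 new=(15,7) → add node 14 parent=9 cost=15
17. q=(19,3) nearest=14 d=4 new=(18,4) → add node 15 parent=14 cost=18
18. q=(3,22) nearest=12 d=4 new=(3,21) → add node 16 parent=12 cost=21
19. q=(23,14) nearest=14 d=8 new=(18,10) → add node 17 parent=14 cost=18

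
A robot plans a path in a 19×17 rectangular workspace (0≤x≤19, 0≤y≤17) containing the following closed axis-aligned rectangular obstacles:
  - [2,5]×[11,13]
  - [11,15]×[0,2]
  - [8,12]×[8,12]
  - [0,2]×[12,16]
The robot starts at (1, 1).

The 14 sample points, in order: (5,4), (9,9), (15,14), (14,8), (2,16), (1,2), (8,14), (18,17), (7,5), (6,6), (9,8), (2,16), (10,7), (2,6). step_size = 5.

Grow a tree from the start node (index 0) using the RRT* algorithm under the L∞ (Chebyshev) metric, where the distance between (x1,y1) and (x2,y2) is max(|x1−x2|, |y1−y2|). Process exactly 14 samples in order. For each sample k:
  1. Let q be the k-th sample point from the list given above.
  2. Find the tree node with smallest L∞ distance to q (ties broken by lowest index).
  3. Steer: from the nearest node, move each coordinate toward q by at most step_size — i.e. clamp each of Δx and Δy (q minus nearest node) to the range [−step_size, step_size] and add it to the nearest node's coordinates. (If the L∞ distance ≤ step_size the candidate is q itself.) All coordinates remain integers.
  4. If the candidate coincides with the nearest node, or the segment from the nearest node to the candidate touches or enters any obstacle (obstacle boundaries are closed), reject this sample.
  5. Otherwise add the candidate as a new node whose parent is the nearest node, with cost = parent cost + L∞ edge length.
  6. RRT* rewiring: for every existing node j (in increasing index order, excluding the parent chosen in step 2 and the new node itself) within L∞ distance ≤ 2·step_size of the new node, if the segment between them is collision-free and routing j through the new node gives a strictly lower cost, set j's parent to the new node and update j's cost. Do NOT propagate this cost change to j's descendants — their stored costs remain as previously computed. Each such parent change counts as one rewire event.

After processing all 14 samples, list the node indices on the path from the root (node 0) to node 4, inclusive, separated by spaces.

Path: 0 1 4

1. q=(5,4) nearest=0 d=4 new=(5,4) → add node 1 parent=0 cost=4
2. q=(9,9) nearest=1 d=5 new=(9,9) → blocked by [8,12]×[8,12], reject
3. q=(15,14) nearest=1 d=10 new=(10,9) → blocked by [8,12]×[8,12], reject
4. q=(14,8) nearest=1 d=9 new=(10,8) → blocked by [8,12]×[8,12], reject
5. q=(2,16) nearest=1 d=12 new=(2,9) → add node 2 parent=1 cost=9
6. q=(1,2) nearest=0 d=1 new=(1,2) → add node 3 parent=0 cost=1; rewire 2→3 (8<9)
7. q=(8,14) nearest=2 d=6 new=(7,14) → blocked by [2,5]×[11,13], reject
8. q=(18,17) nearest=1 d=13 new=(10,9) → blocked by [8,12]×[8,12], reject
9. q=(7,5) nearest=1 d=2 new=(7,5) → add node 4 parent=1 cost=6
10. q=(6,6) nearest=4 d=1 new=(6,6) → add node 5 parent=4 cost=7
11. q=(9,8) nearest=4 d=3 new=(9,8) → blocked by [8,12]×[8,12], reject
12. q=(2,16) nearest=2 d=7 new=(2,14) → blocked by [2,5]×[11,13], reject
13. q=(10,7) nearest=4 d=3 new=(10,7) → add node 6 parent=4 cost=9
14. q=(2,6) nearest=1 d=3 new=(2,6) → add node 7 parent=1 cost=7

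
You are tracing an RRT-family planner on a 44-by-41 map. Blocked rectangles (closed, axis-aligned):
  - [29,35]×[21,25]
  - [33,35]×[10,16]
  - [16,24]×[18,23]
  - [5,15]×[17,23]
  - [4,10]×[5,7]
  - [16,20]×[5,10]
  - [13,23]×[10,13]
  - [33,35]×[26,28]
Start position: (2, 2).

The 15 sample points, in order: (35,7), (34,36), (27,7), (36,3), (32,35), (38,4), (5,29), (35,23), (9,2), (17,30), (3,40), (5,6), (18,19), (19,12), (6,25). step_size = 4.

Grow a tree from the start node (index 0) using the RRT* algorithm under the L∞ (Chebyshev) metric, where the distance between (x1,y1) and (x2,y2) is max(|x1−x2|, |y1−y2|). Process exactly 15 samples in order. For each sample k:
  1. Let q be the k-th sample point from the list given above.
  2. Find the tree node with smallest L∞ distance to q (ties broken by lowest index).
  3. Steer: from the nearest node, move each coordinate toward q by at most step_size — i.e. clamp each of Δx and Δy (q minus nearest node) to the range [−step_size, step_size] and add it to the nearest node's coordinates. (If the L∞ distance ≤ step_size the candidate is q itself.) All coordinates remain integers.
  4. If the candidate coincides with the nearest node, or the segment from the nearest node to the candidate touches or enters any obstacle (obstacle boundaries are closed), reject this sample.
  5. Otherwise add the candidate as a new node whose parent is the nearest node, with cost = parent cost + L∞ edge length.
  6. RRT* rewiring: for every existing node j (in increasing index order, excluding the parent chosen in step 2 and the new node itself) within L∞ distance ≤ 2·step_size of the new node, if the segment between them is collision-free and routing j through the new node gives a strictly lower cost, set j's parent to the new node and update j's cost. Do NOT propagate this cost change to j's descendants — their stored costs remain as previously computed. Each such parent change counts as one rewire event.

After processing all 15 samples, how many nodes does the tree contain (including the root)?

Node count: 7

1. q=(35,7) nearest=0 d=33 new=(6,6) → blocked by [4,10]×[5,7], reject
2. q=(34,36) nearest=0 d=34 new=(6,6) → blocked by [4,10]×[5,7], reject
3. q=(27,7) nearest=0 d=25 new=(6,6) → blocked by [4,10]×[5,7], reject
4. q=(36,3) nearest=0 d=34 new=(6,3) → add node 1 parent=0 cost=4
5. q=(32,35) nearest=1 d=32 new=(10,7) → blocked by [4,10]×[5,7], reject
6. q=(38,4) nearest=1 d=32 new=(10,4) → add node 2 parent=1 cost=8
7. q=(5,29) nearest=2 d=25 new=(6,8) → blocked by [4,10]×[5,7], reject
8. q=(35,23) nearest=2 d=25 new=(14,8) → add node 3 parent=2 cost=12
9. q=(9,2) nearest=2 d=2 new=(9,2) → add node 4 parent=2 cost=10
10. q=(17,30) nearest=3 d=22 new=(17,12) → blocked by [13,23]×[10,13], reject
11. q=(3,40) nearest=3 d=32 new=(10,12) → add node 5 parent=3 cost=16
12. q=(5,6) nearest=1 d=3 new=(5,6) → blocked by [4,10]×[5,7], reject
13. q=(18,19) nearest=5 d=8 new=(14,16) → add node 6 parent=5 cost=20
14. q=(19,12) nearest=3 d=5 new=(18,12) → blocked by [16,20]×[5,10], reject
15. q=(6,25) nearest=6 d=9 new=(10,20) → blocked by [5,15]×[17,23], reject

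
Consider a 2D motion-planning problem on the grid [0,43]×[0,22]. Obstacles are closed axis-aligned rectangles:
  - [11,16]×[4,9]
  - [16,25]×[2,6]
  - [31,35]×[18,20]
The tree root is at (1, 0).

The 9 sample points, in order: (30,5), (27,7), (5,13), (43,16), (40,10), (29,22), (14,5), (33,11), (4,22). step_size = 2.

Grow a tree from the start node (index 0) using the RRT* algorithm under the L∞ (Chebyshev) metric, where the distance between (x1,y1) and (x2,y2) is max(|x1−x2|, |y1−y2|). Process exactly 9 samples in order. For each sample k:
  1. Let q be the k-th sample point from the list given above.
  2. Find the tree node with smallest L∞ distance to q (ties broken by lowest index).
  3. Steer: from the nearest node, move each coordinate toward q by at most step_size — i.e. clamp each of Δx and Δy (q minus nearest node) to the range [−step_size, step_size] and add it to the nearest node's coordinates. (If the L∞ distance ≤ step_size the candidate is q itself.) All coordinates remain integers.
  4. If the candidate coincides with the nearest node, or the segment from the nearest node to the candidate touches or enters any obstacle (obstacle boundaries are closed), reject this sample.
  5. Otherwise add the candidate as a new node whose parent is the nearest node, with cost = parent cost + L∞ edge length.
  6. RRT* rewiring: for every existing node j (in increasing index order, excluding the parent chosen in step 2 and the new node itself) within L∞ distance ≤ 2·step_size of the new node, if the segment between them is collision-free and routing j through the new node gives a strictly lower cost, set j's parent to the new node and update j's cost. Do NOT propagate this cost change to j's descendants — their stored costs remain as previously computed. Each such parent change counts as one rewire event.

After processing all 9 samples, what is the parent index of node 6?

Parent of node 6: 5

1. q=(30,5) nearest=0 d=29 new=(3,2) → add node 1 parent=0 cost=2
2. q=(27,7) nearest=1 d=24 new=(5,4) → add node 2 parent=1 cost=4
3. q=(5,13) nearest=2 d=9 new=(5,6) → add node 3 parent=2 cost=6
4. q=(43,16) nearest=2 d=38 new=(7,6) → add node 4 parent=2 cost=6
5. q=(40,10) nearest=4 d=33 new=(9,8) → add node 5 parent=4 cost=8
6. q=(29,22) nearest=5 d=20 new=(11,10) → add node 6 parent=5 cost=10
7. q=(14,5) nearest=5 d=5 new=(11,6) → blocked by [11,16]×[4,9], reject
8. q=(33,11) nearest=6 d=22 new=(13,11) → add node 7 parent=6 cost=12
9. q=(4,22) nearest=7 d=11 new=(11,13) → add node 8 parent=7 cost=14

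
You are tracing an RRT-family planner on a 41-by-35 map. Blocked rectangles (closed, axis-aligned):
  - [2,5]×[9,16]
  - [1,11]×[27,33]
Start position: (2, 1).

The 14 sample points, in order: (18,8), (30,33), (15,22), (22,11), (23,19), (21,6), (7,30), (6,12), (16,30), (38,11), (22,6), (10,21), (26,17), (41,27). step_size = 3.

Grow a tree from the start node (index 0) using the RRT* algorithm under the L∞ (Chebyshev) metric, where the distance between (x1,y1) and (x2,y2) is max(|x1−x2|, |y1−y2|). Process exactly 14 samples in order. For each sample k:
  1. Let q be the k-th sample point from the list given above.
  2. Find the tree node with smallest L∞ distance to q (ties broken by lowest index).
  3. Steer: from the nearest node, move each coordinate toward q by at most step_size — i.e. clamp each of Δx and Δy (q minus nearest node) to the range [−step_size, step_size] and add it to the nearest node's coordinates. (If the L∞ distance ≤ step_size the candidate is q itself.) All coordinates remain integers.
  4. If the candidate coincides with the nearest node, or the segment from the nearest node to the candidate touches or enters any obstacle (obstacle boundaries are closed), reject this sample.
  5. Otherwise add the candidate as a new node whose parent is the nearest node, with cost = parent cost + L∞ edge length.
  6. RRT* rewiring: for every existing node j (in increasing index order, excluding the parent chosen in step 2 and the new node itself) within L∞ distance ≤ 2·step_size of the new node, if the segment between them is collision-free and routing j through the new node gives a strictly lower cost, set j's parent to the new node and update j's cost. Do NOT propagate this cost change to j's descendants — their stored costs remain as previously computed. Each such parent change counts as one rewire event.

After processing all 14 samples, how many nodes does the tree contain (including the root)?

Node count: 15

1. q=(18,8) nearest=0 d=16 new=(5,4) → add node 1 parent=0 cost=3
2. q=(30,33) nearest=1 d=29 new=(8,7) → add node 2 parent=1 cost=6
3. q=(15,22) nearest=2 d=15 new=(11,10) → add node 3 parent=2 cost=9
4. q=(22,11) nearest=3 d=11 new=(14,11) → add node 4 parent=3 cost=12
5. q=(23,19) nearest=4 d=9 new=(17,14) → add node 5 parent=4 cost=15
6. q=(21,6) nearest=4 d=7 new=(17,8) → add node 6 parent=4 cost=15
7. q=(7,30) nearest=5 d=16 new=(14,17) → add node 7 parent=5 cost=18
8. q=(6,12) nearest=2 d=5 new=(6,10) → add node 8 parent=2 cost=9
9. q=(16,30) nearest=7 d=13 new=(16,20) → add node 9 parent=7 cost=21
10. q=(38,11) nearest=5 d=21 new=(20,11) → add node 10 parent=5 cost=18
11. q=(22,6) nearest=6 d=5 new=(20,6) → add node 11 parent=6 cost=18
12. q=(10,21) nearest=7 d=4 new=(11,20) → add node 12 parent=7 cost=21
13. q=(26,17) nearest=10 d=6 new=(23,14) → add node 13 parent=10 cost=21
14. q=(41,27) nearest=13 d=18 new=(26,17) → add node 14 parent=13 cost=24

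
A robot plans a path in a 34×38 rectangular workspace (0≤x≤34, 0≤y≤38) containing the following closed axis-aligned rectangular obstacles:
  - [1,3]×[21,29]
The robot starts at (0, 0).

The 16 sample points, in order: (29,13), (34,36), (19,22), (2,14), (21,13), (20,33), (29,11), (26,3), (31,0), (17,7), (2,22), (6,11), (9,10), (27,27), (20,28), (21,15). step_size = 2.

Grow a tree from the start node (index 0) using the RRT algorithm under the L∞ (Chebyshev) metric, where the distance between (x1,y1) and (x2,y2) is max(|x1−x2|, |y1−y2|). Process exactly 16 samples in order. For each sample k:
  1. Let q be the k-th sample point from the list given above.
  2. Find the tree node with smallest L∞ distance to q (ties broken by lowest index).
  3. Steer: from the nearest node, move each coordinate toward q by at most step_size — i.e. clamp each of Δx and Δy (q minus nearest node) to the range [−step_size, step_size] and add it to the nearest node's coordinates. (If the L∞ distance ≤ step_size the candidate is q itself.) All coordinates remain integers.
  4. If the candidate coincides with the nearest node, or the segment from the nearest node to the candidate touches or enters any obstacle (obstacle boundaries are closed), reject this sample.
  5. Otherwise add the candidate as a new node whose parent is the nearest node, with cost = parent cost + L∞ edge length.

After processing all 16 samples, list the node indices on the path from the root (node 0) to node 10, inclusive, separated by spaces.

1. q=(29,13) nearest=0 d=29 new=(2,2) → add node 1 parent=0 cost=2
2. q=(34,36) nearest=1 d=34 new=(4,4) → add node 2 parent=1 cost=4
3. q=(19,22) nearest=2 d=18 new=(6,6) → add node 3 parent=2 cost=6
4. q=(2,14) nearest=3 d=8 new=(4,8) → add node 4 parent=3 cost=8
5. q=(21,13) nearest=3 d=15 new=(8,8) → add node 5 parent=3 cost=8
6. q=(20,33) nearest=4 d=25 new=(6,10) → add node 6 parent=4 cost=10
7. q=(29,11) nearest=5 d=21 new=(10,10) → add node 7 parent=5 cost=10
8. q=(26,3) nearest=7 d=16 new=(12,8) → add node 8 parent=7 cost=12
9. q=(31,0) nearest=8 d=19 new=(14,6) → add node 9 parent=8 cost=14
10. q=(17,7) nearest=9 d=3 new=(16,7) → add node 10 parent=9 cost=16
11. q=(2,22) nearest=6 d=12 new=(4,12) → add node 11 parent=6 cost=12
12. q=(6,11) nearest=6 d=1 new=(6,11) → add node 12 parent=6 cost=11
13. q=(9,10) nearest=7 d=1 new=(9,10) → add node 13 parent=7 cost=11
14. q=(27,27) nearest=7 d=17 new=(12,12) → add node 14 parent=7 cost=12
15. q=(20,28) nearest=11 d=16 new=(6,14) → add node 15 parent=11 cost=14
16. q=(21,15) nearest=10 d=8 new=(18,9) → add node 16 parent=10 cost=18

Path: 0 1 2 3 5 7 8 9 10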